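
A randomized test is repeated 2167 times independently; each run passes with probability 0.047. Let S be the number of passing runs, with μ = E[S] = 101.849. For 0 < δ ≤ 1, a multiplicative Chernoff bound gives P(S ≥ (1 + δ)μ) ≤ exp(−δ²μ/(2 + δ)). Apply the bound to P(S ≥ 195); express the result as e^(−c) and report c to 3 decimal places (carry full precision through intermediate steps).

29.231

Write 195 = (1 + δ)μ, so δ = 195/101.849 − 1 = 0.9145991…
Then the exponent is δ²μ/(2 + δ) = (195 − μ)² / (μ·(2 + δ)) = 29.230716.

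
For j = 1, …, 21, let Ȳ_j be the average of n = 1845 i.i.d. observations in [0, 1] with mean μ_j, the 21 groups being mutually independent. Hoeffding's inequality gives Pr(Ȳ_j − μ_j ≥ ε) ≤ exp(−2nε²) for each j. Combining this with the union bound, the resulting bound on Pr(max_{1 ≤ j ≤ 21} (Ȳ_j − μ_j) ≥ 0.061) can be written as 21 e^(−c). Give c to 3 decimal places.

13.730

Union bound over the 21 events: Pr(max_{1 ≤ j ≤ 21} (Ȳ_j − μ_j) ≥ 0.061) ≤ 21·exp(−2nε²) = 21 exp(−2·1845·0.061²).
So c = 2·1845·0.061² = 13.7305.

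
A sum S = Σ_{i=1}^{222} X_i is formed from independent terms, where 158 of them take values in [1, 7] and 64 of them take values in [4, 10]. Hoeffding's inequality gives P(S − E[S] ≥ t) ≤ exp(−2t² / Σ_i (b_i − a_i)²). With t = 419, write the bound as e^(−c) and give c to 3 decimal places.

43.934

Σ(b_i − a_i)² = 158·6² + 64·6² = 7992.
c = 2t² / 7992 = 2·419² / 7992 = 43.9342.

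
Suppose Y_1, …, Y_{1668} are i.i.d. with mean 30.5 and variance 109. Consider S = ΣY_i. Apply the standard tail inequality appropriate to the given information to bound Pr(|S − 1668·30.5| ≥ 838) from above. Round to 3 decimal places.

0.259

With mean and variance of each term known, Chebyshev's inequality bounds the deviation of the sum (or sample mean).
Var(S) = n·Var(Y_i) = 1668·109 = 181812.
Chebyshev: Pr(|S − 1668·30.5| ≥ 838) ≤ Var(S)/838² = 181812/702244 = 0.2589.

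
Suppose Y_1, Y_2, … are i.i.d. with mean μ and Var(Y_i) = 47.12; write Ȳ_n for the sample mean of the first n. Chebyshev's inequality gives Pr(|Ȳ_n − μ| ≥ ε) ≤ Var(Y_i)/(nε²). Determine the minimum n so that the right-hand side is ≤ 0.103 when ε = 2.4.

80

Require 47.12/(n·2.4²) ≤ 0.103, i.e. n ≥ 47.12/(0.103·2.4²) = 79.423.
The smallest integer n is 80.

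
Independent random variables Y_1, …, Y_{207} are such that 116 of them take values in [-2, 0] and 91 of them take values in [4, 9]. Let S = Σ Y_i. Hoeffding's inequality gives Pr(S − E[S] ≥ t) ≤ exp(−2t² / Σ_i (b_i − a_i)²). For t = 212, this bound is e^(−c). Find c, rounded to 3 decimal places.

32.818

Σ(b_i − a_i)² = 116·2² + 91·5² = 2739.
c = 2t² / 2739 = 2·212² / 2739 = 32.8178.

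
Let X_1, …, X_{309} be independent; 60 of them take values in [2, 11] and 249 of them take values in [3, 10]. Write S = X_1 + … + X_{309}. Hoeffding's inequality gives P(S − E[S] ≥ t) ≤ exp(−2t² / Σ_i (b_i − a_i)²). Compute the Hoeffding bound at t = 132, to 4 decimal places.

0.1297

Σ(b_i − a_i)² = 60·9² + 249·7² = 17061.
Exponent = 2·132² / 17061 = 2.04255.
Bound = exp(−2.04255) = 0.12970.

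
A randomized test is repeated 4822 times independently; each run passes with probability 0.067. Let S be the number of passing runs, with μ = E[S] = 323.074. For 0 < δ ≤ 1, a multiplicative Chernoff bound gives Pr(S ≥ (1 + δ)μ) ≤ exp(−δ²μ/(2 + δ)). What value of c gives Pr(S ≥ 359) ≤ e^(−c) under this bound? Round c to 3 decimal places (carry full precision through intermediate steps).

Write 359 = (1 + δ)μ, so δ = 359/323.074 − 1 = 0.1112005…
Then the exponent is δ²μ/(2 + δ) = (359 − μ)² / (μ·(2 + δ)) = 1.892284.

1.892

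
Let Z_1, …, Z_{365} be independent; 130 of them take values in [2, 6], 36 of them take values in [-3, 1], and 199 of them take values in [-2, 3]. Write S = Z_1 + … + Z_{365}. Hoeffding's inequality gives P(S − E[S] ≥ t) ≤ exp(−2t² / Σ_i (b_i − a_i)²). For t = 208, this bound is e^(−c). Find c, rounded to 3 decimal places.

Σ(b_i − a_i)² = 130·4² + 36·4² + 199·5² = 7631.
c = 2t² / 7631 = 2·208² / 7631 = 11.3390.

11.339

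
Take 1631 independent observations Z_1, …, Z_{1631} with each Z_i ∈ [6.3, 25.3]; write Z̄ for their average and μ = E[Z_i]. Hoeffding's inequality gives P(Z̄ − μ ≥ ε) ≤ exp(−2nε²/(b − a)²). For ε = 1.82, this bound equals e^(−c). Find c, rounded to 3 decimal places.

c = 2nε²/(b − a)² = 2·1631·1.82² / 19² = 29.9309.

29.931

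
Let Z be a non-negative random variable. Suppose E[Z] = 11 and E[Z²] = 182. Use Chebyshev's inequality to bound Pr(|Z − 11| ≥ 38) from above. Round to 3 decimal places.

0.042

Var(Z) = E[Z²] − (E[Z])² = 182 − 121 = 61.
Chebyshev's inequality: Pr(|Z − μ| ≥ t) ≤ Var(Z)/t² = 61/1444 = 0.0422.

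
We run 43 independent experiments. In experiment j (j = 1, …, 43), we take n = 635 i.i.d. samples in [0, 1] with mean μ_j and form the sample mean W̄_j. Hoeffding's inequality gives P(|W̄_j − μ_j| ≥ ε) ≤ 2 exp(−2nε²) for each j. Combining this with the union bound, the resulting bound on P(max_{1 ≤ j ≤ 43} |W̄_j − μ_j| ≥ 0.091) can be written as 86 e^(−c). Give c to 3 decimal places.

10.517

Union bound over the 43 events: P(max_{1 ≤ j ≤ 43} |W̄_j − μ_j| ≥ 0.091) ≤ 43·2·exp(−2nε²) = 86 exp(−2·635·0.091²).
So c = 2·635·0.091² = 10.5169.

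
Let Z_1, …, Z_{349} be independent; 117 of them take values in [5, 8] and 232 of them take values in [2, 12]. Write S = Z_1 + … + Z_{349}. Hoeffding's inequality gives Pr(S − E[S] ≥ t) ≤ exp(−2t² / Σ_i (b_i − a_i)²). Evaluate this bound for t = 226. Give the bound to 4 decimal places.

Σ(b_i − a_i)² = 117·3² + 232·10² = 24253.
Exponent = 2·226² / 24253 = 4.21193.
Bound = exp(−4.21193) = 0.01482.

0.0148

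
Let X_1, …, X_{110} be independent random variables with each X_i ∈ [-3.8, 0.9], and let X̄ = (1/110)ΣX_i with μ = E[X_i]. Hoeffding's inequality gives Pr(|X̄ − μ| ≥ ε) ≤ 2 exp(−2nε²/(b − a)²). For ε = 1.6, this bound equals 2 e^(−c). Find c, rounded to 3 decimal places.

25.496

c = 2nε²/(b − a)² = 2·110·1.6² / 4.7² = 25.4957.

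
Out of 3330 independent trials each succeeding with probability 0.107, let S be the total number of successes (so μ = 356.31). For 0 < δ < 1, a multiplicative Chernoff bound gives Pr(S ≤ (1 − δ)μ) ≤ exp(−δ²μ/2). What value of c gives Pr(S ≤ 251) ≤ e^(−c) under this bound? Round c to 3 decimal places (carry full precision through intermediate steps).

15.563

Write 251 = (1 − δ)μ, so δ = 1 − 251/356.31 = 0.2955572…
Then the exponent is δ²μ/2 = (μ − 251)²/(2μ) = 15.562566.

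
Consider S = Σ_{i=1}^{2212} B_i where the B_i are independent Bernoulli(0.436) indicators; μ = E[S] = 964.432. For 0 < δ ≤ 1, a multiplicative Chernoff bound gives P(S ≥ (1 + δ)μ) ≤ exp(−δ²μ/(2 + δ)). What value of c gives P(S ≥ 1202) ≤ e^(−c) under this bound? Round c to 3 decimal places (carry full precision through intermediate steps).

26.051

Write 1202 = (1 + δ)μ, so δ = 1202/964.432 − 1 = 0.2463294…
Then the exponent is δ²μ/(2 + δ) = (1202 − μ)² / (μ·(2 + δ)) = 26.051385.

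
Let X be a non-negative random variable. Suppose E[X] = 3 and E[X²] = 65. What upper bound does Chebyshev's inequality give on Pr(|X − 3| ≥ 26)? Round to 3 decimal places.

0.083

Var(X) = E[X²] − (E[X])² = 65 − 9 = 56.
Chebyshev's inequality: Pr(|X − μ| ≥ t) ≤ Var(X)/t² = 56/676 = 0.0828.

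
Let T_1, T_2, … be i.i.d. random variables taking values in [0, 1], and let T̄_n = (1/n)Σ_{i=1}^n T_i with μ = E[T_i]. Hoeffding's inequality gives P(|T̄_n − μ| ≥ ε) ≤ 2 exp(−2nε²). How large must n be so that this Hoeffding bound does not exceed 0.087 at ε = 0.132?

90

Require 2·exp(−2nε²) ≤ 0.087, i.e. 2nε² ≥ ln(2/0.087) = 3.134994.
So n ≥ 3.134994 / (2·0.132²) = 89.962.
The smallest integer n is 90.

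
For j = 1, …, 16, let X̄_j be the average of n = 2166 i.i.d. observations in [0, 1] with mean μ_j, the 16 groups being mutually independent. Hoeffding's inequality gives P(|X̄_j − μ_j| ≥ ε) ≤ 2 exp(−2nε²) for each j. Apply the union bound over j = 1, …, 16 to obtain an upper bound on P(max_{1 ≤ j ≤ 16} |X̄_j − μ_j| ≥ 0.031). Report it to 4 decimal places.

Per-experiment Hoeffding bound: 2·exp(−2·2166·0.031²) = 2·exp(−4.16305) = 0.03112.
Union bound over 16 events: 16·0.03112 = 0.49792.

0.4979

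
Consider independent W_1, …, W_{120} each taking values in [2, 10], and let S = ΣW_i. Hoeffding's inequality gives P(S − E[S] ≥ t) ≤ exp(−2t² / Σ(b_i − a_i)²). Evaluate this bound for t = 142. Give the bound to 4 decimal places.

Σ(b_i − a_i)² = 120·(8)² = 7680.
Exponent = 2·142²/7680 = 5.2510.
Bound = exp(−5.2510) = 0.00524.

0.0052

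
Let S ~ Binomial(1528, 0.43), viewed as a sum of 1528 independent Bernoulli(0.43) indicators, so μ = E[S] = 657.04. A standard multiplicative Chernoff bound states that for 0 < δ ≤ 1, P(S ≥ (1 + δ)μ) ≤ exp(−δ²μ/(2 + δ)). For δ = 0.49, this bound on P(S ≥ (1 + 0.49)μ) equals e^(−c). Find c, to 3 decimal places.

63.356

c = δ²μ/(2 + δ) = 0.49²·657.04/(2 + 0.49) = 63.3555.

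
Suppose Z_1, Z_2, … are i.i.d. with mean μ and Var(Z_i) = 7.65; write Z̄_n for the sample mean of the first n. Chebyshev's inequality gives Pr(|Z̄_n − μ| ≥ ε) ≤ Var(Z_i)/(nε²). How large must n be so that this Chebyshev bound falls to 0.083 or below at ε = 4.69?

Require 7.65/(n·4.69²) ≤ 0.083, i.e. n ≥ 7.65/(0.083·4.69²) = 4.190.
The smallest integer n is 5.

5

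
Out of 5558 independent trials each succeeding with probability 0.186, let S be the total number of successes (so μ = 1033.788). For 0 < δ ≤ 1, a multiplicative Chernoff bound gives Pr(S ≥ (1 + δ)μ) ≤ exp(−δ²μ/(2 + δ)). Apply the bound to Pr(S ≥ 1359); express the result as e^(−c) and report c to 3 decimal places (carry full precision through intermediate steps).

Write 1359 = (1 + δ)μ, so δ = 1359/1033.788 − 1 = 0.3145829…
Then the exponent is δ²μ/(2 + δ) = (1359 − μ)² / (μ·(2 + δ)) = 44.200675.

44.201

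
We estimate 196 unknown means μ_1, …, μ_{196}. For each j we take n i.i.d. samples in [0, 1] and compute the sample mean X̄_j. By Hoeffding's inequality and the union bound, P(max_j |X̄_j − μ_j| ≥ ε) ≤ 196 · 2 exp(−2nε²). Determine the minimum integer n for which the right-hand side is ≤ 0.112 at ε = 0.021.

9253

Need 2·196·exp(−2nε²) ≤ 0.112, i.e. exp(−2nε²) ≤ 0.112/392.
So 2nε² ≥ ln(392/0.112) = 8.160518.
Hence n ≥ 8.160518/(2·0.021²) = 9252.288.
The smallest integer n is 9253.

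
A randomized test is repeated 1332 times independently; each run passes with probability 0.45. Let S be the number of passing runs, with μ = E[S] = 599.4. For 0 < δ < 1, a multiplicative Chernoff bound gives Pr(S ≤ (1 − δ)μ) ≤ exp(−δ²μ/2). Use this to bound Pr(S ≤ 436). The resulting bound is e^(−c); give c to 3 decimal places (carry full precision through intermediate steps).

Write 436 = (1 − δ)μ, so δ = 1 − 436/599.4 = 0.2726059…
Then the exponent is δ²μ/2 = (μ − 436)²/(2μ) = 22.271905.

22.272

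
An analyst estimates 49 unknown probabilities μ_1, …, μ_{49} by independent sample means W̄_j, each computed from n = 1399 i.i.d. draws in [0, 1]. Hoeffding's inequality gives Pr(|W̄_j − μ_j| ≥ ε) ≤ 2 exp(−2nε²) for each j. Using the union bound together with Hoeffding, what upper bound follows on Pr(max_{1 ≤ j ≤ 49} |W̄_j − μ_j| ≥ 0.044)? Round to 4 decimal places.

0.4352

Per-experiment Hoeffding bound: 2·exp(−2·1399·0.044²) = 2·exp(−5.41693) = 0.0088815.
Union bound over 49 events: 49·0.0088815 = 0.43520.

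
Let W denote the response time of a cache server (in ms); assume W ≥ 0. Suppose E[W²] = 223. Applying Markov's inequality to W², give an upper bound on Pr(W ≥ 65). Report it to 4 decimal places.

0.0528

Since W ≥ 0, the event {W ≥ 65} is the same as {W² ≥ 4225}.
Markov's inequality applied to W² gives Pr(W² ≥ 4225) ≤ E[W²]/4225 = 223/4225 = 0.0528.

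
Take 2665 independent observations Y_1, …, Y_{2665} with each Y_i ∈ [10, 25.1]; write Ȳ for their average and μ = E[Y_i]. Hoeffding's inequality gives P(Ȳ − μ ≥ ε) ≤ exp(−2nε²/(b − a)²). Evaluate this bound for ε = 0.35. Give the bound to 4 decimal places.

0.0571

Exponent: 2nε²/(b − a)² = 2·2665·0.35² / 15.1² = 2.86358.
Bound = exp(−2.86358) = 0.05706.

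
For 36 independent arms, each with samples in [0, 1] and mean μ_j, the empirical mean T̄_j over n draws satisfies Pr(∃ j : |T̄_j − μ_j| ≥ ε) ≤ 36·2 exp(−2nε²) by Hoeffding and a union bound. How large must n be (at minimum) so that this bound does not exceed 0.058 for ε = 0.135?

Need 2·36·exp(−2nε²) ≤ 0.058, i.e. exp(−2nε²) ≤ 0.058/72.
So 2nε² ≥ ln(72/0.058) = 7.123978.
Hence n ≥ 7.123978/(2·0.135²) = 195.445.
The smallest integer n is 196.

196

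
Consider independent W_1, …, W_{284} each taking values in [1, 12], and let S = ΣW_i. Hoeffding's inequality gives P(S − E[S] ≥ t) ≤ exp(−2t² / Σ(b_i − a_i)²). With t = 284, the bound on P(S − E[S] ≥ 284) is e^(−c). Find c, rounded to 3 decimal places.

Σ(b_i − a_i)² = 284·(11)² = 34364.
c = 2t²/34364 = 2·284²/34364 = 4.6942.

4.694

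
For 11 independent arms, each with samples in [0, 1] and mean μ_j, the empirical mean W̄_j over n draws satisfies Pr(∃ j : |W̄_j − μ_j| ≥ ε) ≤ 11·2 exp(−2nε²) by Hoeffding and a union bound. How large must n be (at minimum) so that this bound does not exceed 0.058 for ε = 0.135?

163

Need 2·11·exp(−2nε²) ≤ 0.058, i.e. exp(−2nε²) ≤ 0.058/22.
So 2nε² ≥ ln(22/0.058) = 5.938355.
Hence n ≥ 5.938355/(2·0.135²) = 162.918.
The smallest integer n is 163.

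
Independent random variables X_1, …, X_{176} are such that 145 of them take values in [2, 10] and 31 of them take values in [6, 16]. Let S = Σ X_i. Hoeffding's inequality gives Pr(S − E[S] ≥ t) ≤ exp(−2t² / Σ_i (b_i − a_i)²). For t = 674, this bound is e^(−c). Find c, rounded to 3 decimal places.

Σ(b_i − a_i)² = 145·8² + 31·10² = 12380.
c = 2t² / 12380 = 2·674² / 12380 = 73.3887.

73.389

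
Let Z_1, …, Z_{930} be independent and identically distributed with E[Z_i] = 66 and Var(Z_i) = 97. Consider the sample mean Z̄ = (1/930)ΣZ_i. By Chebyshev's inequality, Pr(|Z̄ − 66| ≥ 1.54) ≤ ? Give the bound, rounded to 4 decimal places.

0.0440

Var(Z̄) = Var(Z_i)/n = 97/930 = 0.1043.
Chebyshev: Pr(|Z̄ − 66| ≥ 1.54) ≤ Var(Z̄)/(1.54)² = 97/(930·1.54²) = 0.0440.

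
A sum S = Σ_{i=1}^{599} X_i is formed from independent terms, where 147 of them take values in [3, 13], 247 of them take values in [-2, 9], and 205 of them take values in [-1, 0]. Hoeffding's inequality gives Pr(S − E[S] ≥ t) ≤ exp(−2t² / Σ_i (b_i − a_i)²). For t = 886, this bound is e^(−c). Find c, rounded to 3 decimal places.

Σ(b_i − a_i)² = 147·10² + 247·11² + 205·1² = 44792.
c = 2t² / 44792 = 2·886² / 44792 = 35.0507.

35.051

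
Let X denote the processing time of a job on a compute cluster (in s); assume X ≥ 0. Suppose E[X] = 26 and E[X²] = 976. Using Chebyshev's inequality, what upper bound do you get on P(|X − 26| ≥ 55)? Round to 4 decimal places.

Var(X) = E[X²] − (E[X])² = 976 − 676 = 300.
Chebyshev's inequality: P(|X − μ| ≥ t) ≤ Var(X)/t² = 300/3025 = 0.0992.

0.0992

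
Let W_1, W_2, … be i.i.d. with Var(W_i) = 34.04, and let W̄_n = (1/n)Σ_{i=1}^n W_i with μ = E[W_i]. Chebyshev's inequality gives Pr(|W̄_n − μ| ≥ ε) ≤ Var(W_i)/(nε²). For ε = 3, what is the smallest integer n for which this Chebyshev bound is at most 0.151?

26

Require 34.04/(n·3²) ≤ 0.151, i.e. n ≥ 34.04/(0.151·3²) = 25.048.
The smallest integer n is 26.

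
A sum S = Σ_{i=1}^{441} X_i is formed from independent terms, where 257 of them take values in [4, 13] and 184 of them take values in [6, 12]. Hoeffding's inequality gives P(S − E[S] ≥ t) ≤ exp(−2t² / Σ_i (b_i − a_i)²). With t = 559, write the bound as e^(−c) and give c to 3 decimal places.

Σ(b_i − a_i)² = 257·9² + 184·6² = 27441.
c = 2t² / 27441 = 2·559² / 27441 = 22.7748.

22.775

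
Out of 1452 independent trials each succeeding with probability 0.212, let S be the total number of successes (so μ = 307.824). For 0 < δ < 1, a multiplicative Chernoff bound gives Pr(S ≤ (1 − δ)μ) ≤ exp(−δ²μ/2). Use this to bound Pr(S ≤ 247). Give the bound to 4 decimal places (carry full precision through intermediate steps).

Write 247 = (1 − δ)μ, so δ = 1 − 247/307.824 = 0.1975934…
Then the exponent is δ²μ/2 = (μ − 247)²/(2μ) = 6.009211.
Bound = exp(−6.009211) = 0.00246.

0.0025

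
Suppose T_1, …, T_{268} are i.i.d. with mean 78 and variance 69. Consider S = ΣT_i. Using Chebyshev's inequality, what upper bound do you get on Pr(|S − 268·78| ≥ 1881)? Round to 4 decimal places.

Var(S) = n·Var(T_i) = 268·69 = 18492.
Chebyshev: Pr(|S − 268·78| ≥ 1881) ≤ Var(S)/1881² = 18492/3538161 = 0.0052.

0.0052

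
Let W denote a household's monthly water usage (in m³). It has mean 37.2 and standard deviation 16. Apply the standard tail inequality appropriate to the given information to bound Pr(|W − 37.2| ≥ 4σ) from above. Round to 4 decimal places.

0.0625

Mean and variance are known, so Chebyshev's inequality applies.
Chebyshev: Pr(|W − μ| ≥ t) ≤ Var(W)/t².
Var(W) = σ² = 16² = 256.
t = 4·16 = 64.
Bound = 256 / 4096 = 0.0625.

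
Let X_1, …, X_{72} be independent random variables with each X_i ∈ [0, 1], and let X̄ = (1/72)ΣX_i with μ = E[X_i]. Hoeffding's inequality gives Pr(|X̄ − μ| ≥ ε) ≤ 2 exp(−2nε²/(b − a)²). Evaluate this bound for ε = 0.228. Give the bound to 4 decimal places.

Exponent: 2nε²/(b − a)² = 2·72·0.228² / 1² = 7.48570.
Bound = 2·exp(−7.48570) = 0.00112.

0.0011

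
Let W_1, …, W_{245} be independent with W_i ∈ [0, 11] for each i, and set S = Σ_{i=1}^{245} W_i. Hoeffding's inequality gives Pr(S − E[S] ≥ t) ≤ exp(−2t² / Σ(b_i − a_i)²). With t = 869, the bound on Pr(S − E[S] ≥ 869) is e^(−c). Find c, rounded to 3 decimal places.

50.947

Σ(b_i − a_i)² = 245·(11)² = 29645.
c = 2t²/29645 = 2·869²/29645 = 50.9469.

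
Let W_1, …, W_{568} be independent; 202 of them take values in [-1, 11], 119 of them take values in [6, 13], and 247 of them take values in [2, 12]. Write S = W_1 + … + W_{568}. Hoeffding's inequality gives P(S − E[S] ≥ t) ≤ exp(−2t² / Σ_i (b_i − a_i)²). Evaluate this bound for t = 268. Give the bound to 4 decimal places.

Σ(b_i − a_i)² = 202·12² + 119·7² + 247·10² = 59619.
Exponent = 2·268² / 59619 = 2.40943.
Bound = exp(−2.40943) = 0.08987.

0.0899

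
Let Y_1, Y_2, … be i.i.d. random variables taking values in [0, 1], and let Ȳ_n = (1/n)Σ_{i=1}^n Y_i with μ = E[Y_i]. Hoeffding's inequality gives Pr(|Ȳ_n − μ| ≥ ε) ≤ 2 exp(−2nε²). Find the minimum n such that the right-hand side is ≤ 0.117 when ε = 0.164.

Require 2·exp(−2nε²) ≤ 0.117, i.e. 2nε² ≥ ln(2/0.117) = 2.838729.
So n ≥ 2.838729 / (2·0.164²) = 52.772.
The smallest integer n is 53.

53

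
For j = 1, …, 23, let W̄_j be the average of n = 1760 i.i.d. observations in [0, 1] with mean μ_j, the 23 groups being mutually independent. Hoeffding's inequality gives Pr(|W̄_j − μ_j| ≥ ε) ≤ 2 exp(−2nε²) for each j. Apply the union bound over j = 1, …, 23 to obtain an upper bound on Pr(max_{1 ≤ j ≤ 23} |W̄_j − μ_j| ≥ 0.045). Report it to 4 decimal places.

Per-experiment Hoeffding bound: 2·exp(−2·1760·0.045²) = 2·exp(−7.12800) = 0.0016046.
Union bound over 23 events: 23·0.0016046 = 0.03691.

0.0369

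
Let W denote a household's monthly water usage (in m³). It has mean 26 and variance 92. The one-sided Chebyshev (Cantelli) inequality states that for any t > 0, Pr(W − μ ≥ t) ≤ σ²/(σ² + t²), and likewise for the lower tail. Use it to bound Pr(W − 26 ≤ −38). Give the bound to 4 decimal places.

Here σ² = 92 and t = 38, so σ² + t² = 1536.
Cantelli's bound: 92/1536 = 0.0599.

0.0599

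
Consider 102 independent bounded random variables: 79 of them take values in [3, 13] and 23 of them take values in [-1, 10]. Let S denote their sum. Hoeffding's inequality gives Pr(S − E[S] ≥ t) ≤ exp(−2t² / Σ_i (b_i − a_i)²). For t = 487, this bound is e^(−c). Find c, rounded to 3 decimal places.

Σ(b_i − a_i)² = 79·10² + 23·11² = 10683.
c = 2t² / 10683 = 2·487² / 10683 = 44.4012.

44.401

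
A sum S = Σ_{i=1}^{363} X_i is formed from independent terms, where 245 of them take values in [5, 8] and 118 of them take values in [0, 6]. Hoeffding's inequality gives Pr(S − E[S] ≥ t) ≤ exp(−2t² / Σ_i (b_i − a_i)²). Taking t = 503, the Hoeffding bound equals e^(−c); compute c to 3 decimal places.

78.416

Σ(b_i − a_i)² = 245·3² + 118·6² = 6453.
c = 2t² / 6453 = 2·503² / 6453 = 78.4159.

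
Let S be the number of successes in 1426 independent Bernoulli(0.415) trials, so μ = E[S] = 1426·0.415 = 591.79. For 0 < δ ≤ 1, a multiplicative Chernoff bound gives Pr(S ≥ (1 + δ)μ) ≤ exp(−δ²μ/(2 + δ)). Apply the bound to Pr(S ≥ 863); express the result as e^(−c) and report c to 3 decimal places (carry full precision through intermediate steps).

50.560

Write 863 = (1 + δ)μ, so δ = 863/591.79 − 1 = 0.4582876…
Then the exponent is δ²μ/(2 + δ) = (863 − μ)² / (μ·(2 + δ)) = 50.560469.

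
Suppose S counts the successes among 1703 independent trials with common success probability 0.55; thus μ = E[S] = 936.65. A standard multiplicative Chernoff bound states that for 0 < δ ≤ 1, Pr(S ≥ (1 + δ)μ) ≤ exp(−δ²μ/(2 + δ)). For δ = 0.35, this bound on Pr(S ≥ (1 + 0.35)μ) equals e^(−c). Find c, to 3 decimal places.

48.825

c = δ²μ/(2 + δ) = 0.35²·936.65/(2 + 0.35) = 48.8254.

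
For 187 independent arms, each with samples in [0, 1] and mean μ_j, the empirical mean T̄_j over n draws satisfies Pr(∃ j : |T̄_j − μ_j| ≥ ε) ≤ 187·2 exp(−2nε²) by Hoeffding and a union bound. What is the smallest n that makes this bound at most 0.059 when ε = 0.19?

122

Need 2·187·exp(−2nε²) ≤ 0.059, i.e. exp(−2nε²) ≤ 0.059/374.
So 2nε² ≥ ln(374/0.059) = 8.754474.
Hence n ≥ 8.754474/(2·0.19²) = 121.253.
The smallest integer n is 122.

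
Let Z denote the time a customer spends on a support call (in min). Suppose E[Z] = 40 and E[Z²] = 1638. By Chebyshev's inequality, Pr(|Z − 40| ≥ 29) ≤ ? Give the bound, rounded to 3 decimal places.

0.045

Var(Z) = E[Z²] − (E[Z])² = 1638 − 1600 = 38.
Chebyshev's inequality: Pr(|Z − μ| ≥ t) ≤ Var(Z)/t² = 38/841 = 0.0452.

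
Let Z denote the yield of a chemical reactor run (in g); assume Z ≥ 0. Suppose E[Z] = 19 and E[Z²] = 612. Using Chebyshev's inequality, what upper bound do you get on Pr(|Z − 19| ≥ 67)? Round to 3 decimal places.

0.056

Var(Z) = E[Z²] − (E[Z])² = 612 − 361 = 251.
Chebyshev's inequality: Pr(|Z − μ| ≥ t) ≤ Var(Z)/t² = 251/4489 = 0.0559.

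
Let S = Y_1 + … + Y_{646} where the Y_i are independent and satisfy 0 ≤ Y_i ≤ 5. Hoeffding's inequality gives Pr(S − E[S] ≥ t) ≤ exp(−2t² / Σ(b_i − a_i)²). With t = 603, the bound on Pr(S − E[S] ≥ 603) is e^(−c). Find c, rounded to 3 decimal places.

45.029

Σ(b_i − a_i)² = 646·(5)² = 16150.
c = 2t²/16150 = 2·603²/16150 = 45.0290.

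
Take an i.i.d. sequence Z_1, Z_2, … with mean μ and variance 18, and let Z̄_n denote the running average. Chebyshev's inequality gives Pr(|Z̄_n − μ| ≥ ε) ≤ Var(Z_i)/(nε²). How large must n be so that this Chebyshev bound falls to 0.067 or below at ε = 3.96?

Require 18/(n·3.96²) ≤ 0.067, i.e. n ≥ 18/(0.067·3.96²) = 17.132.
The smallest integer n is 18.

18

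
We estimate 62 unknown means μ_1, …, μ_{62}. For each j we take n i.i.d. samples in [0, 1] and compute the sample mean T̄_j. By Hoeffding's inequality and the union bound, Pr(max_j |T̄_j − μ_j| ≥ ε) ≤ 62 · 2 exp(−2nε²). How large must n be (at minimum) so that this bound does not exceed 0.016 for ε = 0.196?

Need 2·62·exp(−2nε²) ≤ 0.016, i.e. exp(−2nε²) ≤ 0.016/124.
So 2nε² ≥ ln(124/0.016) = 8.955448.
Hence n ≥ 8.955448/(2·0.196²) = 116.559.
The smallest integer n is 117.

117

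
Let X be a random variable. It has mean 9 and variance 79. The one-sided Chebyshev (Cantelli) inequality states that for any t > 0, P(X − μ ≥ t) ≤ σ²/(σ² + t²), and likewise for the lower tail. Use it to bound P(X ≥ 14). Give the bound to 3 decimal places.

0.760

Here σ² = 79 and t = 5, so σ² + t² = 104.
Cantelli's bound: 79/104 = 0.7596.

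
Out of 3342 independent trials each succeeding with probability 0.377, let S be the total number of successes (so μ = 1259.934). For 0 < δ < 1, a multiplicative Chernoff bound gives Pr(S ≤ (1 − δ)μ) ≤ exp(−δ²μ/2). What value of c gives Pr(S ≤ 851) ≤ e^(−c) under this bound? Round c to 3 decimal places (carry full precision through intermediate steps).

66.363

Write 851 = (1 − δ)μ, so δ = 1 − 851/1259.934 = 0.3245678…
Then the exponent is δ²μ/2 = (μ − 851)²/(2μ) = 66.363403.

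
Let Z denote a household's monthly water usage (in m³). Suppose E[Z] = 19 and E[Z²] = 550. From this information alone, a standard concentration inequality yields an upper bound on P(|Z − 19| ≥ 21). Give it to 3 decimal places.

The first two moments determine the variance, so Chebyshev's inequality is the sharpest standard bound available.
Var(Z) = E[Z²] − (E[Z])² = 550 − 361 = 189.
Chebyshev's inequality: P(|Z − μ| ≥ t) ≤ Var(Z)/t² = 189/441 = 0.4286.

0.429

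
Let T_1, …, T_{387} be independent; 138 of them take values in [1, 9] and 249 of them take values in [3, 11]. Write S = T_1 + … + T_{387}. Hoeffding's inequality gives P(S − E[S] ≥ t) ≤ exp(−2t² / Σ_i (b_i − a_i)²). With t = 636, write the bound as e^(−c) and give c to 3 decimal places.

Σ(b_i − a_i)² = 138·8² + 249·8² = 24768.
c = 2t² / 24768 = 2·636² / 24768 = 32.6628.

32.663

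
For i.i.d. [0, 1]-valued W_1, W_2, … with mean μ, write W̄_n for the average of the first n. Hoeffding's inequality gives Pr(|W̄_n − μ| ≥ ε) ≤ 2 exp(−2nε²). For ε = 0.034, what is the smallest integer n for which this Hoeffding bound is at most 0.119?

Require 2·exp(−2nε²) ≤ 0.119, i.e. 2nε² ≥ ln(2/0.119) = 2.821779.
So n ≥ 2.821779 / (2·0.034²) = 1220.493.
The smallest integer n is 1221.

1221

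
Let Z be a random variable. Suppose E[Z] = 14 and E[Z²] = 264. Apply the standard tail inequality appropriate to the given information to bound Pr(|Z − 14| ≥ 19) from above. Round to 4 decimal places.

0.1884

The first two moments determine the variance, so Chebyshev's inequality is the sharpest standard bound available.
Var(Z) = E[Z²] − (E[Z])² = 264 − 196 = 68.
Chebyshev's inequality: Pr(|Z − μ| ≥ t) ≤ Var(Z)/t² = 68/361 = 0.1884.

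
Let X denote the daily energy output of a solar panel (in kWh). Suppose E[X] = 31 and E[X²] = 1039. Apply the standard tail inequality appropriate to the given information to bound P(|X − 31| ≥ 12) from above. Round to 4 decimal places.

The first two moments determine the variance, so Chebyshev's inequality is the sharpest standard bound available.
Var(X) = E[X²] − (E[X])² = 1039 − 961 = 78.
Chebyshev's inequality: P(|X − μ| ≥ t) ≤ Var(X)/t² = 78/144 = 0.5417.

0.5417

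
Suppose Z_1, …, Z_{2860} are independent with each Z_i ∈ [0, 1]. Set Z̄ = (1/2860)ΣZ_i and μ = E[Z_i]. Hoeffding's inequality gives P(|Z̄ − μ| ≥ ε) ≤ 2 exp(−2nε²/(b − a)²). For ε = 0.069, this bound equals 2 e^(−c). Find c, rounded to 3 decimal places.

27.233

c = 2nε²/(b − a)² = 2·2860·0.069² / 1² = 27.2329.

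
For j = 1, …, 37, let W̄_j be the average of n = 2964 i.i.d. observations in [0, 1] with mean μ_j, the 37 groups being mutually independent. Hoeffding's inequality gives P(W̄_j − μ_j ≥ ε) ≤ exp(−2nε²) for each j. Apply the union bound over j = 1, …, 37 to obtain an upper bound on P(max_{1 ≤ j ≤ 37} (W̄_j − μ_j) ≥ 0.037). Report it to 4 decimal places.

0.0111

Per-experiment Hoeffding bound: exp(−2·2964·0.037²) = exp(−8.11543) = 0.00029889.
Union bound over 37 events: 37·0.00029889 = 0.01106.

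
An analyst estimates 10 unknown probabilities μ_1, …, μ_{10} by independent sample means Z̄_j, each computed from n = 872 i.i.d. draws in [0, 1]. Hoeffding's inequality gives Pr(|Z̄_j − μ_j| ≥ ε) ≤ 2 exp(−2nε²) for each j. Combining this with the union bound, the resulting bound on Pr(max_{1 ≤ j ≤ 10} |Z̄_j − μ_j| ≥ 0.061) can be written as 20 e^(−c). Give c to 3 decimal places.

Union bound over the 10 events: Pr(max_{1 ≤ j ≤ 10} |Z̄_j − μ_j| ≥ 0.061) ≤ 10·2·exp(−2nε²) = 20 exp(−2·872·0.061²).
So c = 2·872·0.061² = 6.4894.

6.489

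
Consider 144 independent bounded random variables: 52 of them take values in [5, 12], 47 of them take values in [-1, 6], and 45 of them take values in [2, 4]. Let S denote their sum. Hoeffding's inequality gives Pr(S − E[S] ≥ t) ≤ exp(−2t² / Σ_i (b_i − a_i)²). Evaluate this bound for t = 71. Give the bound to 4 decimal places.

Σ(b_i − a_i)² = 52·7² + 47·7² + 45·2² = 5031.
Exponent = 2·71² / 5031 = 2.00398.
Bound = exp(−2.00398) = 0.13480.

0.1348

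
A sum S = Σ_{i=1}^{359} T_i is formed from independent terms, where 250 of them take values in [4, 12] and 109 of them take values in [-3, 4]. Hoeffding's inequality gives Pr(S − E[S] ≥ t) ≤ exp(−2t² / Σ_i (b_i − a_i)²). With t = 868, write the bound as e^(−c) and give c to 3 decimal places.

70.608

Σ(b_i − a_i)² = 250·8² + 109·7² = 21341.
c = 2t² / 21341 = 2·868² / 21341 = 70.6081.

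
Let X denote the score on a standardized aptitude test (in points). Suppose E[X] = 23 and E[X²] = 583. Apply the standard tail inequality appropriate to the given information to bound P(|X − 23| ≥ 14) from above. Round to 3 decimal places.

0.276

The first two moments determine the variance, so Chebyshev's inequality is the sharpest standard bound available.
Var(X) = E[X²] − (E[X])² = 583 − 529 = 54.
Chebyshev's inequality: P(|X − μ| ≥ t) ≤ Var(X)/t² = 54/196 = 0.2755.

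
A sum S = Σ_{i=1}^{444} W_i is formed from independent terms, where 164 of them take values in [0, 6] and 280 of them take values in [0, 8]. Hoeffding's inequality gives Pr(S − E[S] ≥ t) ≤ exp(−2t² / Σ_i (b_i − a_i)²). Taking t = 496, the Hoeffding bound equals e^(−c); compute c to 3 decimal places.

Σ(b_i − a_i)² = 164·6² + 280·8² = 23824.
c = 2t² / 23824 = 2·496² / 23824 = 20.6528.

20.653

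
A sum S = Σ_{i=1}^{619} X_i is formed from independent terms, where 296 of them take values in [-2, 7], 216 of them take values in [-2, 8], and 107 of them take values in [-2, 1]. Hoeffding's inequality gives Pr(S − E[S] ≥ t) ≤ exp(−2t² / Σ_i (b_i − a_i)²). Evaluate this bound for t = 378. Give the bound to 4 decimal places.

0.0022

Σ(b_i − a_i)² = 296·9² + 216·10² + 107·3² = 46539.
Exponent = 2·378² / 46539 = 6.14040.
Bound = exp(−6.14040) = 0.00215.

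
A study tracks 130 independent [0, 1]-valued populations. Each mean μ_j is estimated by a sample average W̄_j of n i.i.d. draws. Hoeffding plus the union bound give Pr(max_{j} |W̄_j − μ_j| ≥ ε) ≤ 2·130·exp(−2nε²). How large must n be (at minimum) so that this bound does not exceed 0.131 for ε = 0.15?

169

Need 2·130·exp(−2nε²) ≤ 0.131, i.e. exp(−2nε²) ≤ 0.131/260.
So 2nε² ≥ ln(260/0.131) = 7.593240.
Hence n ≥ 7.593240/(2·0.15²) = 168.739.
The smallest integer n is 169.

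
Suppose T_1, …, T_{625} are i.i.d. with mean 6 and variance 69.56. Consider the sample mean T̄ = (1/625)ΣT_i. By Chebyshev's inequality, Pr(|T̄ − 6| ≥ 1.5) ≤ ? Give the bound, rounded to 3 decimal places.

0.049

Var(T̄) = Var(T_i)/n = 69.56/625 = 0.1113.
Chebyshev: Pr(|T̄ − 6| ≥ 1.5) ≤ Var(T̄)/(1.5)² = 69.56/(625·1.5²) = 0.0495.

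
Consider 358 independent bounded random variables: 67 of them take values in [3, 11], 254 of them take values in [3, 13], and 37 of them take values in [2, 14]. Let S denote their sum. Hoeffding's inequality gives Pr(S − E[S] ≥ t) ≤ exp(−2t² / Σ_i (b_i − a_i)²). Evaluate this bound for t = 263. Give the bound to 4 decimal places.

Σ(b_i − a_i)² = 67·8² + 254·10² + 37·12² = 35016.
Exponent = 2·263² / 35016 = 3.95071.
Bound = exp(−3.95071) = 0.01924.

0.0192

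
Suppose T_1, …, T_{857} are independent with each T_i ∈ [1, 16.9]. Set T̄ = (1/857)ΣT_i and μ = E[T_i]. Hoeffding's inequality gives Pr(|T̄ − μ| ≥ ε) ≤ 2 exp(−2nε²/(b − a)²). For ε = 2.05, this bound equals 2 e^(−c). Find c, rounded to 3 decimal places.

c = 2nε²/(b − a)² = 2·857·2.05² / 15.9² = 28.4921.

28.492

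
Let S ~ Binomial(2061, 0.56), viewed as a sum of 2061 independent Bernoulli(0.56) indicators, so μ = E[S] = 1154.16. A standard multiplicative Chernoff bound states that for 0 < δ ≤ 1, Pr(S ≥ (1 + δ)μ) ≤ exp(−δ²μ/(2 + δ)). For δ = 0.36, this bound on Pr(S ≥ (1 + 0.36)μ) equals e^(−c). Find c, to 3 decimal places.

63.381

c = δ²μ/(2 + δ) = 0.36²·1154.16/(2 + 0.36) = 63.3810.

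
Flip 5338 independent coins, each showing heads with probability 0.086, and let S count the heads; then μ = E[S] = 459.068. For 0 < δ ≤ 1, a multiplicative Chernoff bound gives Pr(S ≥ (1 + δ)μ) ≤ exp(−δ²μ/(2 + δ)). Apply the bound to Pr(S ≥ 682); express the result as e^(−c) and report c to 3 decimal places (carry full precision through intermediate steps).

Write 682 = (1 + δ)μ, so δ = 682/459.068 − 1 = 0.4856187…
Then the exponent is δ²μ/(2 + δ) = (682 − μ)² / (μ·(2 + δ)) = 43.554527.

43.555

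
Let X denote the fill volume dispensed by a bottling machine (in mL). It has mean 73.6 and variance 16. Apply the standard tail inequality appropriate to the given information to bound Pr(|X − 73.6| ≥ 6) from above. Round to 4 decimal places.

0.4444

Mean and variance are known, so Chebyshev's inequality applies.
Chebyshev: Pr(|X − μ| ≥ t) ≤ Var(X)/t².
Bound = 16 / 36 = 0.4444.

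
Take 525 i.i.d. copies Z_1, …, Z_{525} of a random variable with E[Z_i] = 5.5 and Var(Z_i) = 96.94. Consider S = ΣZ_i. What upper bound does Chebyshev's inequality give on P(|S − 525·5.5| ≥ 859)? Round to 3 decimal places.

0.069

Var(S) = n·Var(Z_i) = 525·96.94 = 50893.5.
Chebyshev: P(|S − 525·5.5| ≥ 859) ≤ Var(S)/859² = 50893.5/737881 = 0.0690.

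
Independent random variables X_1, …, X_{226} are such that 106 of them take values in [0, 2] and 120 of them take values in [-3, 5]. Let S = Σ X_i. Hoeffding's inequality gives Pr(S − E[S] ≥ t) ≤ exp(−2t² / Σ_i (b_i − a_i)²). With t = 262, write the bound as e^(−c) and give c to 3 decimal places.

Σ(b_i − a_i)² = 106·2² + 120·8² = 8104.
c = 2t² / 8104 = 2·262² / 8104 = 16.9408.

16.941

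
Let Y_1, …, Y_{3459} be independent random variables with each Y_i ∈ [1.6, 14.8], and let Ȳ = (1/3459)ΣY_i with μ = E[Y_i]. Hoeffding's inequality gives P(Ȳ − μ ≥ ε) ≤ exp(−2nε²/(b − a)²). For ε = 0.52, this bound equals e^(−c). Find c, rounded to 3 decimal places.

c = 2nε²/(b − a)² = 2·3459·0.52² / 13.2² = 10.7359.

10.736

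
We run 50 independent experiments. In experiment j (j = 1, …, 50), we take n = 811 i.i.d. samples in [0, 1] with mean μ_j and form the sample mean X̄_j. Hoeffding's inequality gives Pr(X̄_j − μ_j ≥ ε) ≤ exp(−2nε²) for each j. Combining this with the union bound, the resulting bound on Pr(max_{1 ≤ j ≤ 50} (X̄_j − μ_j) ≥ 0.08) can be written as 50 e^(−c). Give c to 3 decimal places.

10.381

Union bound over the 50 events: Pr(max_{1 ≤ j ≤ 50} (X̄_j − μ_j) ≥ 0.08) ≤ 50·exp(−2nε²) = 50 exp(−2·811·0.08²).
So c = 2·811·0.08² = 10.3808.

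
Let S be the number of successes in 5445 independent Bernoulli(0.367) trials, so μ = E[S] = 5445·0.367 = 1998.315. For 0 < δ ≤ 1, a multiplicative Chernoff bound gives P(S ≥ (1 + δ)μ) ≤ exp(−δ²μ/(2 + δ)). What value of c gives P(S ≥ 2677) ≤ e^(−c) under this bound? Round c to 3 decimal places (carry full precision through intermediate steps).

Write 2677 = (1 + δ)μ, so δ = 2677/1998.315 − 1 = 0.3396286…
Then the exponent is δ²μ/(2 + δ) = (2677 − μ)² / (μ·(2 + δ)) = 98.520277.

98.520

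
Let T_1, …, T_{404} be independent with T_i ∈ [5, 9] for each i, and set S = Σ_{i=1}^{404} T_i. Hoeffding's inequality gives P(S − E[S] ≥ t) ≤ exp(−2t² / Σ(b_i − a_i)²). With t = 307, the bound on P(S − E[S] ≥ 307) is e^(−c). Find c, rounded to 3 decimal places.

29.161

Σ(b_i − a_i)² = 404·(4)² = 6464.
c = 2t²/6464 = 2·307²/6464 = 29.1612.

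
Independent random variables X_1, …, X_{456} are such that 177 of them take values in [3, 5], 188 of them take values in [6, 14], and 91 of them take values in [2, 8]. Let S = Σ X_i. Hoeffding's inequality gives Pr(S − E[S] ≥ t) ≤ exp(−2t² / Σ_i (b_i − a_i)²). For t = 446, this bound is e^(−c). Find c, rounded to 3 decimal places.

24.840

Σ(b_i − a_i)² = 177·2² + 188·8² + 91·6² = 16016.
c = 2t² / 16016 = 2·446² / 16016 = 24.8397.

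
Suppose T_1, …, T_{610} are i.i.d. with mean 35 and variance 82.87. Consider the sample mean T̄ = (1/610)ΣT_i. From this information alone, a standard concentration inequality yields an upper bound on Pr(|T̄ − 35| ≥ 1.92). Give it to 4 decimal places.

With mean and variance of each term known, Chebyshev's inequality bounds the deviation of the sum (or sample mean).
Var(T̄) = Var(T_i)/n = 82.87/610 = 0.13585.
Chebyshev: Pr(|T̄ − 35| ≥ 1.92) ≤ Var(T̄)/(1.92)² = 82.87/(610·1.92²) = 0.0369.

0.0369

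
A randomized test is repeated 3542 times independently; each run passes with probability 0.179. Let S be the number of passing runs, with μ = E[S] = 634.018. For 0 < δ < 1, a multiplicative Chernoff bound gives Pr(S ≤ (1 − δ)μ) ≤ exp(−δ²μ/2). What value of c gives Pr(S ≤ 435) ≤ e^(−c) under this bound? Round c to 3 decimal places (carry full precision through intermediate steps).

Write 435 = (1 − δ)μ, so δ = 1 − 435/634.018 = 0.3138996…
Then the exponent is δ²μ/2 = (μ − 435)²/(2μ) = 31.235836.

31.236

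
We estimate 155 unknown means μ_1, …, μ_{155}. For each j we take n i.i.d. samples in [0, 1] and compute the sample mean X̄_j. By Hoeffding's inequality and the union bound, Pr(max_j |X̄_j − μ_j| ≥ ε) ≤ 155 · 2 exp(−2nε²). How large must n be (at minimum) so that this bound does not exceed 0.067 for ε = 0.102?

406

Need 2·155·exp(−2nε²) ≤ 0.067, i.e. exp(−2nε²) ≤ 0.067/310.
So 2nε² ≥ ln(310/0.067) = 8.439635.
Hence n ≥ 8.439635/(2·0.102²) = 405.596.
The smallest integer n is 406.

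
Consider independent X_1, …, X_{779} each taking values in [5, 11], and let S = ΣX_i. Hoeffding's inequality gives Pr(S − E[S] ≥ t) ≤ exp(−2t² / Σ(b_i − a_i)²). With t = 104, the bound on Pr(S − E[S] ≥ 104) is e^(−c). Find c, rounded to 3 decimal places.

Σ(b_i − a_i)² = 779·(6)² = 28044.
c = 2t²/28044 = 2·104²/28044 = 0.7714.

0.771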